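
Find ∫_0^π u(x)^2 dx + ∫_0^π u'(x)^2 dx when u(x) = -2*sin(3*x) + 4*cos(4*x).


||u||_{H^1(0,π)}^2 = 1632/7 + 156*π

u'(x) = -16*sin(4*x) - 6*cos(3*x).
Expand u² and (u')² and integrate term by term on (0, π), using: for integers n ≥ 1, ∫_0^π sin²(nx) dx = ∫_0^π cos²(nx) dx = π/2; for n ≠ n', ∫_0^π sin(nx)sin(n'x) dx = ∫_0^π cos(nx)cos(n'x) dx = 0; and by product-to-sum, ∫_0^π sin(nx)cos(n'x) dx = ½∫_0^π [sin((n+n')x) + sin((n−n')x)] dx, which is 0 when n+n' is even and 2n/(n²−n'²) when n+n' is odd (it need not vanish on (0, π)).
  u² squared terms: (-2)²·∫sin(3x)² dx = 4·π/2 = 2*π;  (4)²·∫cos(4x)² dx = 16·π/2 = 8*π.
  u² cross terms: 2·(-2)·(4)·∫sin(3x)·cos(4x) dx = -16·(-6/7) = 96/7.
  So ∫_0^π u² dx = 2*π + 8*π + 96/7 = 96/7 + 10*π.
  (u')² squared terms: (-16)²·∫sin(4x)² dx = 256·π/2 = 128*π;  (-6)²·∫cos(3x)² dx = 36·π/2 = 18*π.
  (u')² cross terms: 2·(-16)·(-6)·∫sin(4x)·cos(3x) dx = 192·(8/7) = 1536/7.
  So ∫_0^π (u')² dx = 128*π + 18*π + 1536/7 = 1536/7 + 146*π.
||u||_{H^1}^2 = (96/7 + 10*π) + (1536/7 + 146*π) = 1632/7 + 156*π.


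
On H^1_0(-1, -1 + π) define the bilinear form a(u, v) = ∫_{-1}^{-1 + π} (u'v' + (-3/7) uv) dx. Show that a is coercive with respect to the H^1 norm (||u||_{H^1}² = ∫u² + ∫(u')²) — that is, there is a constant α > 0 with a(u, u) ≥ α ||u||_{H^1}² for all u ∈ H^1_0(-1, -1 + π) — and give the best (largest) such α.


α = 2/7

Coercivity of a(·,·) on H^1_0(-1, -1 + π) means a(u, u) ≥ α ||u||_{H^1}² for every u ∈ H^1_0.
The interval has length L = π, and Poincaré/coercivity depend only on L. Here a(u, u) = ∫(u')² + (-3/7)·∫u².
Here c = -3/7 < 0 with |c| < (π/L)² = 1, so coercivity still holds. The condition a(u,u) ≥ α||u||_{H^1}² reads (1−α)∫(u')² ≥ (α−c)∫u². Any admissible α is ≤ 1 (rapidly oscillating u have ∫u²/∫(u')² → 0), and α = 1 would force 0 ≥ (1−c)∫u², impossible since c < 1; so 1−α > 0. By the sharp Poincaré inequality on H^1_0 of an interval of length L, ∫(u')² ≥ (π/L)²∫u² with equality for the first sine mode sin(π(x−x₀)/L) (x₀ the left endpoint), so the inequality holds for all u iff (1−α)(π/L)² ≥ α − c, i.e. α ≤ ((π/L)² + c)/((π/L)² + 1) = (1 + c(L/π)²)/(1 + (L/π)²). (Direct route, valid since c ≤ 0: Poincaré gives c∫u² ≥ c(L/π)²∫(u')², so a(u,u) ≥ (1 + c(L/π)²)∫(u')², while ||u||_{H^1}² ≤ (1 + (L/π)²)∫(u')²; dividing yields the same α.) With (π/L)² = 1 and c = -3/7, the largest admissible constant is α = ((π/L)² + c)/((π/L)² + 1).
Simplifying, α = 2/7.


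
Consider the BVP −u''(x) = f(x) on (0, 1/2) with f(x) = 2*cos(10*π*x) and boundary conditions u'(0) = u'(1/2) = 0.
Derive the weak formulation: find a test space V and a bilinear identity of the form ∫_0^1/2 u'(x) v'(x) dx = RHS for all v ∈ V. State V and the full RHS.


V = H^1(0, 1/2) (no boundary constraint on v; u is determined up to an additive constant); weak form: ∫_0^1/2 u'v' dx = ∫_0^1/2 (2*cos(10*π*x)) v dx for all v ∈ V.

Multiply both sides by a test function v and integrate from 0 to 1/2:
  ∫_0^1/2 −u''(x) v(x) dx = ∫_0^1/2 f(x) v(x) dx.
Integrate the LHS by parts once:
  ∫_0^1/2 −u'' v dx = −[u'(x) v(x)]_0^1/2 + ∫_0^1/2 u'(x) v'(x) dx.
Thus ∫_0^1/2 u'(x) v'(x) dx = ∫_0^1/2 f(x) v(x) dx + [u'(x) v(x)]_0^1/2.
Choose V so that boundary terms are either known or forced to vanish.
u has homogeneous Neumann: u'(0) = u'(1/2) = 0. So [u' v]_0^1/2 = 0·v(1/2) − 0·v(0) = 0 for any v; take V = H^1(0, 1/2).
Weak formulation: find u (satisfying any essential BC) such that ∫_0^1/2 u'(x) v'(x) dx = ∫_0^1/2 f v dx for all v ∈ V (homogeneous Neumann, so boundary terms vanish).
Substituting f(x) = 2*cos(10*π*x), the right-hand side is ∫_0^1/2 (2*cos(10*π*x)) v dx.
Compatibility check (pure Neumann): taking v ≡ 1 ∈ V gives 0 = ∫_0^1/2 f dx + (0) − (0), i.e. ∫_0^1/2 f dx must equal u'(0) − u'(1/2) = 0. Indeed ∫_0^1/2 (2*cos(10*π*x)) dx = 0, so the data are compatible. The solution is then unique only up to an additive constant (fix it e.g. by requiring ∫_0^1/2 u dx = 0).


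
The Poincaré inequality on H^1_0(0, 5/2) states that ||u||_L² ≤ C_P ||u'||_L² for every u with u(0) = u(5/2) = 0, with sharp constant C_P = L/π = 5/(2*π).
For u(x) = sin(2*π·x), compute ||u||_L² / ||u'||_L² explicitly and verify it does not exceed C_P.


||u||_L² / ||u'||_L² = 1/(2*π) < C_P = 5/(2*π).

u(x) = sin(2*π·x), so u'(x) = 2*π*cos(2*π*x).
Writing u(x) = A·sin(kπx/L) with A = 1 and k = 5, use ∫_0^L sin²(kπx/L) dx = L/2 and ∫_0^L cos²(kπx/L) dx = L/2.
u² = 1·sin²(2*π·x) and (u')² = 4*π^2·cos²(2*π·x), and each of sin², cos² integrates to L/2 = 5/4 over (0, 5/2).
∫_0^5/2 u² dx = 5/4, so ||u||_L² = sqrt(5)/2.
∫_0^5/2 (u')² dx = 5*π^2, so ||u'||_L² = sqrt(5)*π.
Ratio ||u||_L² / ||u'||_L² = 1/(2*π).
Sharp Poincaré constant on H^1_0(0, 5/2) is C_P = L/π = 5/(2*π), achieved by sin(2*π/5·x).
This is the k = 5 harmonic; the ratio L/(kπ) is strictly less than C_P = L/π, consistent with the sharp inequality ||u||_L² ≤ C_P ||u'||_L².


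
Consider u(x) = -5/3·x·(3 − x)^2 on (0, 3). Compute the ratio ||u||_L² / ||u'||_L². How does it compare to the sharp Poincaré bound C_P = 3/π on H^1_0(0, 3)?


||u||_L² / ||u'||_L² = 3*sqrt(14)/14 < C_P = 3/π.

u(x) = -5/3·x·(3 − x)^2, so u'(x) = 5*(1 - x)*(x - 3).
u(x) = -5/3·x·(3 − x)^2 vanishes at x = 0 and x = 3, so u ∈ H^1_0(0, 3). Differentiate via the product rule and integrate the resulting polynomials term by term.
  ∫_0^3 u² dx = ∫_0^3 (25*x^6/9 - 100*x^5/3 + 150*x^4 - 300*x^3 + 225*x^2) dx. Term by term:
    ∫_0^3 25*x^6/9 dx = 6075/7;  ∫_0^3 -100*x^5/3 dx = -4050;  ∫_0^3 150*x^4 dx = 7290;
    ∫_0^3 -300*x^3 dx = -6075;  ∫_0^3 225*x^2 dx = 2025.
  Sum: 6075/7 − 4050 + 7290 − 6075 + 2025 = 405/7.
  ∫_0^3 (u')² dx = ∫_0^3 (25*x^4 - 200*x^3 + 550*x^2 - 600*x + 225) dx. Term by term:
    ∫_0^3 25*x^4 dx = 1215;  ∫_0^3 -200*x^3 dx = -4050;  ∫_0^3 550*x^2 dx = 4950;
    ∫_0^3 -600*x dx = -2700;  ∫_0^3 225 dx = 675.
  Sum: 1215 − 4050 + 4950 − 2700 + 675 = 90.
∫_0^3 u² dx = 405/7, so ||u||_L² = 9*sqrt(35)/7.
∫_0^3 (u')² dx = 90, so ||u'||_L² = 3*sqrt(10).
Ratio ||u||_L² / ||u'||_L² = 3*sqrt(14)/14.
Sharp Poincaré constant on H^1_0(0, 3) is C_P = L/π = 3/π, achieved by sin(π/3·x).
A polynomial bump cannot attain the sharp Poincaré constant (only the first sine eigenfunction does), so the ratio is strictly less than C_P, consistent with ||u||_L² ≤ C_P ||u'||_L².


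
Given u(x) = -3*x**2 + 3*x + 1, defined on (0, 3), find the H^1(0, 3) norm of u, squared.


||u||_{H^1}^2 = 3189/10

The H^1 norm (squared) on an interval (0, L) is
  ||u||_{H^1}^2 = ∫_0^L u(x)^2 dx + ∫_0^L u'(x)^2 dx.
Compute u'(x) = 3 - 6*x.
Then u(x)^2 = 9*x**4 - 18*x**3 + 3*x**2 + 6*x + 1 and u'(x)^2 = 36*x**2 - 36*x + 9.
Integrate each monomial from 0 to 3 using ∫_0^3 c·x^n dx = c·3^(n+1)/(n+1):
  ∫_0^3 u(x)^2 dx = ∫_0^3 (9*x^4 - 18*x^3 + 3*x^2 + 6*x + 1) dx. Term by term:
    ∫_0^3 9*x^4 dx = 2187/5;  ∫_0^3 -18*x^3 dx = -729/2;  ∫_0^3 3*x^2 dx = 27;
    ∫_0^3 6*x dx = 27;  ∫_0^3 1 dx = 3.
  Sum: 2187/5 − 729/2 + 27 + 27 + 3 = 1299/10.
  ∫_0^3 u'(x)^2 dx = ∫_0^3 (36*x^2 - 36*x + 9) dx. Term by term:
    ∫_0^3 36*x^2 dx = 324;  ∫_0^3 -36*x dx = -162;  ∫_0^3 9 dx = 27.
  Sum: 324 − 162 + 27 = 189.
Adding: ||u||_{H^1}^2 = 1299/10 + 189 = 3189/10.


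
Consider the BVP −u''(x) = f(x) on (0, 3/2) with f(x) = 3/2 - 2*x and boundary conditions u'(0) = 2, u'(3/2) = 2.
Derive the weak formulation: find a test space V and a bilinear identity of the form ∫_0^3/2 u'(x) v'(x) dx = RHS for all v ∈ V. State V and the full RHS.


V = H^1(0, 3/2) (v unrestricted at boundary; u is determined up to an additive constant); weak form: ∫_0^3/2 u'v' dx = ∫_0^3/2 (3/2 - 2*x) v dx + 2·v(3/2) − 2·v(0) for all v ∈ V.

Multiply both sides by a test function v and integrate from 0 to 3/2:
  ∫_0^3/2 −u''(x) v(x) dx = ∫_0^3/2 f(x) v(x) dx.
Integrate the LHS by parts once:
  ∫_0^3/2 −u'' v dx = −[u'(x) v(x)]_0^3/2 + ∫_0^3/2 u'(x) v'(x) dx.
Thus ∫_0^3/2 u'(x) v'(x) dx = ∫_0^3/2 f(x) v(x) dx + [u'(x) v(x)]_0^3/2.
Choose V so that boundary terms are either known or forced to vanish.
u has inhomogeneous Neumann u'(0) = 2, u'(3/2) = 2. [u' v]_0^3/2 = (2)·v(3/2) − (2)·v(0) = 2·v(3/2) − 2·v(0). Take V = H^1(0, 3/2); boundary term becomes part of RHS.
Weak formulation: find u (satisfying any essential BC) such that ∫_0^3/2 u'(x) v'(x) dx = ∫_0^3/2 f v dx + 2·v(3/2) − 2·v(0) for all v ∈ V (Neumann data are natural BCs: they enter the RHS as boundary terms).
Substituting f(x) = 3/2 - 2*x, the right-hand side is ∫_0^3/2 (3/2 - 2*x) v dx + 2·v(3/2) − 2·v(0).
Compatibility check (pure Neumann): taking v ≡ 1 ∈ V gives 0 = ∫_0^3/2 f dx + (2) − (2), i.e. ∫_0^3/2 f dx must equal u'(0) − u'(3/2) = 0. Indeed ∫_0^3/2 (3/2 - 2*x) dx = 0, so the data are compatible. The solution is then unique only up to an additive constant (fix it e.g. by requiring ∫_0^3/2 u dx = 0).


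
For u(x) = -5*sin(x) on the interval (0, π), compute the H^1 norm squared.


||u||_{H^1(0,π)}^2 = 25*π

u'(x) = -5*cos(x).
Expand u² and (u')² and integrate term by term on (0, π), using: for integers n ≥ 1, ∫_0^π sin²(nx) dx = ∫_0^π cos²(nx) dx = π/2; for n ≠ n', ∫_0^π sin(nx)sin(n'x) dx = ∫_0^π cos(nx)cos(n'x) dx = 0; and by product-to-sum, ∫_0^π sin(nx)cos(n'x) dx = ½∫_0^π [sin((n+n')x) + sin((n−n')x)] dx, which is 0 when n+n' is even and 2n/(n²−n'²) when n+n' is odd (it need not vanish on (0, π)).
  u² squared terms: (-5)²·∫sin(x)² dx = 25·π/2 = 25*π/2.
  So ∫_0^π u² dx = 25*π/2.
  (u')² squared terms: (-5)²·∫cos(x)² dx = 25·π/2 = 25*π/2.
  So ∫_0^π (u')² dx = 25*π/2.
||u||_{H^1}^2 = (25*π/2) + (25*π/2) = 25*π.


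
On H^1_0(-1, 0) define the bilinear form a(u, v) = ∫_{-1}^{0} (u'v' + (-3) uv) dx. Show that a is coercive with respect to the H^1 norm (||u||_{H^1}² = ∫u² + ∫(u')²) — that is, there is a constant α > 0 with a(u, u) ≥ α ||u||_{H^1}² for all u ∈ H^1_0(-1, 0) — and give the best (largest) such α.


α = (-3 + π^2)/(1 + π^2)

Coercivity of a(·,·) on H^1_0(-1, 0) means a(u, u) ≥ α ||u||_{H^1}² for every u ∈ H^1_0.
The interval has length L = 1, and Poincaré/coercivity depend only on L. Here a(u, u) = ∫(u')² + (-3)·∫u².
Here c = -3 < 0 with |c| < (π/L)² = π^2, so coercivity still holds. The condition a(u,u) ≥ α||u||_{H^1}² reads (1−α)∫(u')² ≥ (α−c)∫u². Any admissible α is ≤ 1 (rapidly oscillating u have ∫u²/∫(u')² → 0), and α = 1 would force 0 ≥ (1−c)∫u², impossible since c < 1; so 1−α > 0. By the sharp Poincaré inequality on H^1_0 of an interval of length L, ∫(u')² ≥ (π/L)²∫u² with equality for the first sine mode sin(π(x−x₀)/L) (x₀ the left endpoint), so the inequality holds for all u iff (1−α)(π/L)² ≥ α − c, i.e. α ≤ ((π/L)² + c)/((π/L)² + 1) = (1 + c(L/π)²)/(1 + (L/π)²). (Direct route, valid since c ≤ 0: Poincaré gives c∫u² ≥ c(L/π)²∫(u')², so a(u,u) ≥ (1 + c(L/π)²)∫(u')², while ||u||_{H^1}² ≤ (1 + (L/π)²)∫(u')²; dividing yields the same α.) With (π/L)² = π^2 and c = -3, the largest admissible constant is α = ((π/L)² + c)/((π/L)² + 1).
Simplifying, α = (-3 + π^2)/(1 + π^2).


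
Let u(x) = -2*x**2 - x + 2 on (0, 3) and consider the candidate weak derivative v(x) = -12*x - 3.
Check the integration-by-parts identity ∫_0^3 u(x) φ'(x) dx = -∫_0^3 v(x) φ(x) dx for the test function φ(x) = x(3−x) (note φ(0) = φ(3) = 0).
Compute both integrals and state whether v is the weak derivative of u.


LHS = 63/2, RHS = 189/2. No, v is not the weak derivative of u.

u(x) = -2*x**2 - x + 2, classical derivative u'(x) = -4*x - 1.
φ(x) = x(3−x), so φ'(x) = 3 - 2*x.
Note φ(0) = φ(3) = 0, so the boundary term u·φ vanishes.
LHS = ∫_0^3 u(x) φ'(x) dx = ∫_0^3 (4*x^3 - 4*x^2 - 7*x + 6) dx. Term by term:
  ∫_0^3 4*x^3 dx = 81;  ∫_0^3 -4*x^2 dx = -36;  ∫_0^3 -7*x dx = -63/2;
  ∫_0^3 6 dx = 18.
Sum: 81 − 36 − 63/2 + 18 = 63/2.
So LHS = 63/2.
∫_0^3 v(x) φ(x) dx = ∫_0^3 (12*x^3 - 33*x^2 - 9*x) dx. Term by term:
  ∫_0^3 12*x^3 dx = 243;  ∫_0^3 -33*x^2 dx = -297;  ∫_0^3 -9*x dx = -81/2.
Sum: 243 − 297 − 81/2 = -189/2.
So RHS = -∫_0^3 v(x) φ(x) dx = 189/2.
LHS − RHS = -63 ≠ 0, so the identity fails.
(For a valid weak derivative the identity must hold for EVERY test function, in particular this one. The failure shows v is NOT the weak derivative of u.)
Correct weak derivative would be u'(x) = -4*x - 1.


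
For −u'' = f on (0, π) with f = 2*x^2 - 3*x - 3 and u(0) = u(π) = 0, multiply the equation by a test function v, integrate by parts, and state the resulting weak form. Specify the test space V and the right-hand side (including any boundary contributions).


V = H^1_0(0, π) (so v(0) = v(π) = 0); weak form: ∫_0^π u'v' dx = ∫_0^π (2*x^2 - 3*x - 3) v dx for all v ∈ V.

Multiply both sides by a test function v and integrate from 0 to π:
  ∫_0^π −u''(x) v(x) dx = ∫_0^π f(x) v(x) dx.
Integrate the LHS by parts once:
  ∫_0^π −u'' v dx = −[u'(x) v(x)]_0^π + ∫_0^π u'(x) v'(x) dx.
Thus ∫_0^π u'(x) v'(x) dx = ∫_0^π f(x) v(x) dx + [u'(x) v(x)]_0^π.
Choose V so that boundary terms are either known or forced to vanish.
u is Dirichlet: u(0) = u(π) = 0. Let V = H^1_0(0, π); then v(0) = v(π) = 0, and [u' v]_0^π = 0.
Weak formulation: find u (satisfying any essential BC) such that ∫_0^π u'(x) v'(x) dx = ∫_0^π f v dx for all v ∈ V.
Substituting f(x) = 2*x^2 - 3*x - 3, the right-hand side is ∫_0^π (2*x^2 - 3*x - 3) v dx.


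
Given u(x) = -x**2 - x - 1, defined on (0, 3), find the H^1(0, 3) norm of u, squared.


||u||_{H^1}^2 = 1851/10

The H^1 norm (squared) on an interval (0, L) is
  ||u||_{H^1}^2 = ∫_0^L u(x)^2 dx + ∫_0^L u'(x)^2 dx.
Compute u'(x) = -2*x - 1.
Then u(x)^2 = x**4 + 2*x**3 + 3*x**2 + 2*x + 1 and u'(x)^2 = 4*x**2 + 4*x + 1.
Integrate each monomial from 0 to 3 using ∫_0^3 c·x^n dx = c·3^(n+1)/(n+1):
  ∫_0^3 u(x)^2 dx = ∫_0^3 (x^4 + 2*x^3 + 3*x^2 + 2*x + 1) dx. Term by term:
    ∫_0^3 x^4 dx = 243/5;  ∫_0^3 2*x^3 dx = 81/2;  ∫_0^3 3*x^2 dx = 27;
    ∫_0^3 2*x dx = 9;  ∫_0^3 1 dx = 3.
  Sum: 243/5 + 81/2 + 27 + 9 + 3 = 1281/10.
  ∫_0^3 u'(x)^2 dx = ∫_0^3 (4*x^2 + 4*x + 1) dx. Term by term:
    ∫_0^3 4*x^2 dx = 36;  ∫_0^3 4*x dx = 18;  ∫_0^3 1 dx = 3.
  Sum: 36 + 18 + 3 = 57.
Adding: ||u||_{H^1}^2 = 1281/10 + 57 = 1851/10.


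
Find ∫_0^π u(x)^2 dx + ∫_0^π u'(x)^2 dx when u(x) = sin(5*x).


||u||_{H^1(0,π)}^2 = 13*π

u'(x) = 5*cos(5*x).
Expand u² and (u')² and integrate term by term on (0, π), using: for integers n ≥ 1, ∫_0^π sin²(nx) dx = ∫_0^π cos²(nx) dx = π/2; for n ≠ n', ∫_0^π sin(nx)sin(n'x) dx = ∫_0^π cos(nx)cos(n'x) dx = 0; and by product-to-sum, ∫_0^π sin(nx)cos(n'x) dx = ½∫_0^π [sin((n+n')x) + sin((n−n')x)] dx, which is 0 when n+n' is even and 2n/(n²−n'²) when n+n' is odd (it need not vanish on (0, π)).
  u² squared terms: (1)²·∫sin(5x)² dx = 1·π/2 = π/2.
  So ∫_0^π u² dx = π/2.
  (u')² squared terms: (5)²·∫cos(5x)² dx = 25·π/2 = 25*π/2.
  So ∫_0^π (u')² dx = 25*π/2.
||u||_{H^1}^2 = (π/2) + (25*π/2) = 13*π.


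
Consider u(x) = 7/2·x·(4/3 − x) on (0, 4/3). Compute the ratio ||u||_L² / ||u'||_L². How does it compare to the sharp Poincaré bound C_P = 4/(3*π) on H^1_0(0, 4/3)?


||u||_L² / ||u'||_L² = 2*sqrt(10)/15 < C_P = 4/(3*π).

u(x) = 7/2·x·(4/3 − x), so u'(x) = 14/3 - 7*x.
u(x) = 7/2·x·(4/3 − x) vanishes at x = 0 and x = 4/3, so u ∈ H^1_0(0, 4/3). Differentiate via the product rule and integrate the resulting polynomials term by term.
  ∫_0^4/3 u² dx = ∫_0^4/3 (49*x^4/4 - 98*x^3/3 + 196*x^2/9) dx. Term by term:
    ∫_0^4/3 49*x^4/4 dx = 12544/1215;  ∫_0^4/3 -98*x^3/3 dx = -6272/243;  ∫_0^4/3 196*x^2/9 dx = 12544/729.
  Sum: 12544/1215 − 6272/243 + 12544/729 = 6272/3645.
  ∫_0^4/3 (u')² dx = ∫_0^4/3 (49*x^2 - 196*x/3 + 196/9) dx. Term by term:
    ∫_0^4/3 49*x^2 dx = 3136/81;  ∫_0^4/3 -196*x/3 dx = -1568/27;  ∫_0^4/3 196/9 dx = 784/27.
  Sum: 3136/81 − 1568/27 + 784/27 = 784/81.
∫_0^4/3 u² dx = 6272/3645, so ||u||_L² = 56*sqrt(10)/135.
∫_0^4/3 (u')² dx = 784/81, so ||u'||_L² = 28/9.
Ratio ||u||_L² / ||u'||_L² = 2*sqrt(10)/15.
Sharp Poincaré constant on H^1_0(0, 4/3) is C_P = L/π = 4/(3*π), achieved by sin(3*π/4·x).
A polynomial bump cannot attain the sharp Poincaré constant (only the first sine eigenfunction does), so the ratio is strictly less than C_P, consistent with ||u||_L² ≤ C_P ||u'||_L².


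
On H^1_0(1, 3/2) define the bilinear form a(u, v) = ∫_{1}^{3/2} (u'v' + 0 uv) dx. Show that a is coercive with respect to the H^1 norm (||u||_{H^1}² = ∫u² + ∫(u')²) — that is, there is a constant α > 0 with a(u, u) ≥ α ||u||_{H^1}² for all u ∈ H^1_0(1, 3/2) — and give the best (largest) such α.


α = 4*π^2/(1 + 4*π^2)

Coercivity of a(·,·) on H^1_0(1, 3/2) means a(u, u) ≥ α ||u||_{H^1}² for every u ∈ H^1_0.
The interval has length L = 1/2, and Poincaré/coercivity depend only on L. Here a(u, u) = ∫(u')² + (0)·∫u².
Here c = 0, so a(u,u) = ∫(u')² alone. The condition a(u,u) ≥ α||u||_{H^1}² reads (1−α)∫(u')² ≥ (α−c)∫u². Any admissible α is ≤ 1 (rapidly oscillating u have ∫u²/∫(u')² → 0), and α = 1 would force 0 ≥ (1−c)∫u², impossible since c < 1; so 1−α > 0. By the sharp Poincaré inequality on H^1_0 of an interval of length L, ∫(u')² ≥ (π/L)²∫u² with equality for the first sine mode sin(π(x−x₀)/L) (x₀ the left endpoint), so the inequality holds for all u iff (1−α)(π/L)² ≥ α − c, i.e. α ≤ ((π/L)² + c)/((π/L)² + 1) = (1 + c(L/π)²)/(1 + (L/π)²). (Direct route, valid since c ≤ 0: Poincaré gives c∫u² ≥ c(L/π)²∫(u')², so a(u,u) ≥ (1 + c(L/π)²)∫(u')², while ||u||_{H^1}² ≤ (1 + (L/π)²)∫(u')²; dividing yields the same α.) With (π/L)² = 4*π^2 and c = 0, the largest admissible constant is α = ((π/L)² + c)/((π/L)² + 1).
Simplifying, α = 4*π^2/(1 + 4*π^2).


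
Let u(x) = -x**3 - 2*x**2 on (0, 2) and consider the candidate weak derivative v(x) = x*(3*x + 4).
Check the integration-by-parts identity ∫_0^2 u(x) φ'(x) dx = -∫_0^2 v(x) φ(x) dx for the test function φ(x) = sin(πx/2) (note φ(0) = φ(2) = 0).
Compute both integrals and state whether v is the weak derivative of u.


LHS = -96/π^3 + 40/π, RHS = -40/π + 96/π^3. No, v is not the weak derivative of u.

u(x) = -x**3 - 2*x**2, classical derivative u'(x) = -3*x**2 - 4*x.
φ(x) = sin(πx/2), so φ'(x) = π*cos(π*x/2)/2.
Note φ(0) = φ(2) = 0, so the boundary term u·φ vanishes.
LHS = ∫_0^2 u(x) φ'(x) dx = ∫_0^2 (-π*x^3*cos(π*x/2)/2 - π*x^2*cos(π*x/2)) dx. Term by term:
  ∫_0^2 -π*x^2*cos(π*x/2) dx = 16/π;  ∫_0^2 -π*x^3*cos(π*x/2)/2 dx = -96/π^3 + 24/π.
Sum: 16/π + -96/π^3 + 24/π = -96/π^3 + 40/π.
So LHS = -96/π^3 + 40/π.
∫_0^2 v(x) φ(x) dx = ∫_0^2 (3*x^2*sin(π*x/2) + 4*x*sin(π*x/2)) dx. Term by term:
  ∫_0^2 3*x^2*sin(π*x/2) dx = -96/π^3 + 24/π;  ∫_0^2 4*x*sin(π*x/2) dx = 16/π.
Sum: -96/π^3 + 24/π + 16/π = -96/π^3 + 40/π.
So RHS = -∫_0^2 v(x) φ(x) dx = -40/π + 96/π^3.
LHS − RHS = -192/π^3 + 80/π ≠ 0, so the identity fails.
(For a valid weak derivative the identity must hold for EVERY test function, in particular this one. The failure shows v is NOT the weak derivative of u.)
Correct weak derivative would be u'(x) = -3*x**2 - 4*x.


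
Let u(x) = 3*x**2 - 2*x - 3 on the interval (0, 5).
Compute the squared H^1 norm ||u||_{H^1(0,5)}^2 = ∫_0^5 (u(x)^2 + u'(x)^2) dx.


||u||_{H^1}^2 = 13745/3

The H^1 norm (squared) on an interval (0, L) is
  ||u||_{H^1}^2 = ∫_0^L u(x)^2 dx + ∫_0^L u'(x)^2 dx.
Compute u'(x) = 6*x - 2.
Then u(x)^2 = 9*x**4 - 12*x**3 - 14*x**2 + 12*x + 9 and u'(x)^2 = 36*x**2 - 24*x + 4.
Integrate each monomial from 0 to 5 using ∫_0^5 c·x^n dx = c·5^(n+1)/(n+1):
  ∫_0^5 u(x)^2 dx = ∫_0^5 (9*x^4 - 12*x^3 - 14*x^2 + 12*x + 9) dx. Term by term:
    ∫_0^5 9*x^4 dx = 5625;  ∫_0^5 -12*x^3 dx = -1875;  ∫_0^5 -14*x^2 dx = -1750/3;
    ∫_0^5 12*x dx = 150;  ∫_0^5 9 dx = 45.
  Sum: 5625 − 1875 − 1750/3 + 150 + 45 = 10085/3.
  ∫_0^5 u'(x)^2 dx = ∫_0^5 (36*x^2 - 24*x + 4) dx. Term by term:
    ∫_0^5 36*x^2 dx = 1500;  ∫_0^5 -24*x dx = -300;  ∫_0^5 4 dx = 20.
  Sum: 1500 − 300 + 20 = 1220.
Adding: ||u||_{H^1}^2 = 10085/3 + 1220 = 13745/3.


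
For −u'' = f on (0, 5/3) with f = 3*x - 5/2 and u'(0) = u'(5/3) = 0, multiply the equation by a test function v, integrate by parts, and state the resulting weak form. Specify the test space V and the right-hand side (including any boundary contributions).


V = H^1(0, 5/3) (no boundary constraint on v; u is determined up to an additive constant); weak form: ∫_0^5/3 u'v' dx = ∫_0^5/3 (3*x - 5/2) v dx for all v ∈ V.

Multiply both sides by a test function v and integrate from 0 to 5/3:
  ∫_0^5/3 −u''(x) v(x) dx = ∫_0^5/3 f(x) v(x) dx.
Integrate the LHS by parts once:
  ∫_0^5/3 −u'' v dx = −[u'(x) v(x)]_0^5/3 + ∫_0^5/3 u'(x) v'(x) dx.
Thus ∫_0^5/3 u'(x) v'(x) dx = ∫_0^5/3 f(x) v(x) dx + [u'(x) v(x)]_0^5/3.
Choose V so that boundary terms are either known or forced to vanish.
u has homogeneous Neumann: u'(0) = u'(5/3) = 0. So [u' v]_0^5/3 = 0·v(5/3) − 0·v(0) = 0 for any v; take V = H^1(0, 5/3).
Weak formulation: find u (satisfying any essential BC) such that ∫_0^5/3 u'(x) v'(x) dx = ∫_0^5/3 f v dx for all v ∈ V (homogeneous Neumann, so boundary terms vanish).
Substituting f(x) = 3*x - 5/2, the right-hand side is ∫_0^5/3 (3*x - 5/2) v dx.
Compatibility check (pure Neumann): taking v ≡ 1 ∈ V gives 0 = ∫_0^5/3 f dx + (0) − (0), i.e. ∫_0^5/3 f dx must equal u'(0) − u'(5/3) = 0. Indeed ∫_0^5/3 (3*x - 5/2) dx = 0, so the data are compatible. The solution is then unique only up to an additive constant (fix it e.g. by requiring ∫_0^5/3 u dx = 0).


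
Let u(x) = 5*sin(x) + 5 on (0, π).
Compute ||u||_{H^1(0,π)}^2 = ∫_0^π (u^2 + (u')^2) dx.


||u||_{H^1(0,π)}^2 = 100 + 50*π

u'(x) = 5*cos(x).
Expand u² and (u')² and integrate term by term on (0, π), using: for integers n ≥ 1, ∫_0^π sin²(nx) dx = ∫_0^π cos²(nx) dx = π/2; for n ≠ n', ∫_0^π sin(nx)sin(n'x) dx = ∫_0^π cos(nx)cos(n'x) dx = 0; and by product-to-sum, ∫_0^π sin(nx)cos(n'x) dx = ½∫_0^π [sin((n+n')x) + sin((n−n')x)] dx, which is 0 when n+n' is even and 2n/(n²−n'²) when n+n' is odd (it need not vanish on (0, π)). For the constant mode: ∫_0^π 1 dx = π, ∫_0^π cos(nx) dx = 0, ∫_0^π sin(nx) dx = (1−(−1)^n)/n.
  u² squared terms: (5)²·∫1 dx = 25·π = 25*π;  (5)²·∫sin(x)² dx = 25·π/2 = 25*π/2.
  u² cross terms: 2·(5)·(5)·∫1·sin(x) dx = 50·(2) = 100.
  So ∫_0^π u² dx = 25*π + 25*π/2 + 100 = 100 + 75*π/2.
  (u')² squared terms: (5)²·∫cos(x)² dx = 25·π/2 = 25*π/2.
  So ∫_0^π (u')² dx = 25*π/2.
||u||_{H^1}^2 = (100 + 75*π/2) + (25*π/2) = 100 + 50*π.


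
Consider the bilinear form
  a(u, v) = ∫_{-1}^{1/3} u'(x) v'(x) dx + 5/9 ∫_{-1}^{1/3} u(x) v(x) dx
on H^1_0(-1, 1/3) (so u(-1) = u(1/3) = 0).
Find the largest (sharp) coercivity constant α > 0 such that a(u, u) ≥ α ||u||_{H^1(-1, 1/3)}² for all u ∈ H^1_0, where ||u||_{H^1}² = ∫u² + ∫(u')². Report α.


α = (80 + 81*π^2)/(9*(16 + 9*π^2))

Coercivity of a(·,·) on H^1_0(-1, 1/3) means a(u, u) ≥ α ||u||_{H^1}² for every u ∈ H^1_0.
The interval has length L = 4/3, and Poincaré/coercivity depend only on L. Here a(u, u) = ∫(u')² + (5/9)·∫u².
Here 0 < c = 5/9 < 1. The condition a(u,u) ≥ α||u||_{H^1}² reads (1−α)∫(u')² ≥ (α−c)∫u². Any admissible α is ≤ 1 (rapidly oscillating u have ∫u²/∫(u')² → 0), and α = 1 would force 0 ≥ (1−c)∫u², impossible since c < 1; so 1−α > 0. By the sharp Poincaré inequality on H^1_0 of an interval of length L, ∫(u')² ≥ (π/L)²∫u² with equality for the first sine mode sin(π(x−x₀)/L) (x₀ the left endpoint), so the inequality holds for all u iff (1−α)(π/L)² ≥ α − c, i.e. α ≤ ((π/L)² + c)/((π/L)² + 1) = (1 + c(L/π)²)/(1 + (L/π)²). With (π/L)² = 9*π^2/16 and c = 5/9, the largest admissible constant is α = ((π/L)² + c)/((π/L)² + 1).
Simplifying, α = (80 + 81*π^2)/(9*(16 + 9*π^2)).


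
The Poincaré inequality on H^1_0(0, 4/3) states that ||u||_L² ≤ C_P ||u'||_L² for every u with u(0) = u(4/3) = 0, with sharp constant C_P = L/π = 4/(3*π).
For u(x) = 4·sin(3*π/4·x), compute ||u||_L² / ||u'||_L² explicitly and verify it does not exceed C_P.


||u||_L² / ||u'||_L² = 4/(3*π) = C_P.

u(x) = 4·sin(3*π/4·x), so u'(x) = 3*π*cos(3*π*x/4).
Writing u(x) = A·sin(kπx/L) with A = 4 and k = 1, use ∫_0^L sin²(kπx/L) dx = L/2 and ∫_0^L cos²(kπx/L) dx = L/2.
u² = 16·sin²(3*π/4·x) and (u')² = 9*π^2·cos²(3*π/4·x), and each of sin², cos² integrates to L/2 = 2/3 over (0, 4/3).
∫_0^4/3 u² dx = 32/3, so ||u||_L² = 4*sqrt(6)/3.
∫_0^4/3 (u')² dx = 6*π^2, so ||u'||_L² = sqrt(6)*π.
Ratio ||u||_L² / ||u'||_L² = 4/(3*π).
Sharp Poincaré constant on H^1_0(0, 4/3) is C_P = L/π = 4/(3*π), achieved by sin(3*π/4·x).
This is the k = 1 eigenfunction (up to amplitude), so the ratio equals the sharp Poincaré constant exactly.


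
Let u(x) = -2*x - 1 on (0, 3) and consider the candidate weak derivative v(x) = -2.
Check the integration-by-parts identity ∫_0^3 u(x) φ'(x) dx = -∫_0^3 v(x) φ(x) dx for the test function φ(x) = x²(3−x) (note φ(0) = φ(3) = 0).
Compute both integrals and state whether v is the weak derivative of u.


LHS = 27/2, RHS = 27/2. Yes, v = u' weakly.

u(x) = -2*x - 1, classical derivative u'(x) = -2.
φ(x) = x²(3−x), so φ'(x) = 3*x*(2 - x).
Note φ(0) = φ(3) = 0, so the boundary term u·φ vanishes.
LHS = ∫_0^3 u(x) φ'(x) dx = ∫_0^3 (6*x^3 - 9*x^2 - 6*x) dx. Term by term:
  ∫_0^3 6*x^3 dx = 243/2;  ∫_0^3 -9*x^2 dx = -81;  ∫_0^3 -6*x dx = -27.
Sum: 243/2 − 81 − 27 = 27/2.
So LHS = 27/2.
∫_0^3 v(x) φ(x) dx = ∫_0^3 (2*x^3 - 6*x^2) dx. Term by term:
  ∫_0^3 2*x^3 dx = 81/2;  ∫_0^3 -6*x^2 dx = -54.
Sum: 81/2 − 54 = -27/2.
So RHS = -∫_0^3 v(x) φ(x) dx = 27/2.
LHS = RHS, so the identity holds for this test φ.
Moreover u is smooth here and v(x) = u'(x) = -2 pointwise, so the identity holds for every test function. Hence v is the weak derivative of u.


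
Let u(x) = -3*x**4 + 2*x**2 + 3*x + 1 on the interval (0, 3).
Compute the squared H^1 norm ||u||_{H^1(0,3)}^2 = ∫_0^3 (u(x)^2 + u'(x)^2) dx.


||u||_{H^1}^2 = 1861467/35

The H^1 norm (squared) on an interval (0, L) is
  ||u||_{H^1}^2 = ∫_0^L u(x)^2 dx + ∫_0^L u'(x)^2 dx.
Compute u'(x) = -12*x**3 + 4*x + 3.
Then u(x)^2 = 9*x**8 - 12*x**6 - 18*x**5 - 2*x**4 + 12*x**3 + 13*x**2 + 6*x + 1 and u'(x)^2 = 144*x**6 - 96*x**4 - 72*x**3 + 16*x**2 + 24*x + 9.
Integrate each monomial from 0 to 3 using ∫_0^3 c·x^n dx = c·3^(n+1)/(n+1):
  ∫_0^3 u(x)^2 dx = ∫_0^3 (9*x^8 - 12*x^6 - 18*x^5 - 2*x^4 + 12*x^3 + 13*x^2 + 6*x + 1) dx. Term by term:
    ∫_0^3 9*x^8 dx = 19683;  ∫_0^3 -12*x^6 dx = -26244/7;  ∫_0^3 -18*x^5 dx = -2187;
    ∫_0^3 -2*x^4 dx = -486/5;  ∫_0^3 12*x^3 dx = 243;  ∫_0^3 13*x^2 dx = 117;
    ∫_0^3 6*x dx = 27;  ∫_0^3 1 dx = 3.
  Sum: 19683 − 26244/7 − 2187 − 486/5 + 243 + 117 + 27 + 3 = 491388/35.
  ∫_0^3 u'(x)^2 dx = ∫_0^3 (144*x^6 - 96*x^4 - 72*x^3 + 16*x^2 + 24*x + 9) dx. Term by term:
    ∫_0^3 144*x^6 dx = 314928/7;  ∫_0^3 -96*x^4 dx = -23328/5;  ∫_0^3 -72*x^3 dx = -1458;
    ∫_0^3 16*x^2 dx = 144;  ∫_0^3 24*x dx = 108;  ∫_0^3 9 dx = 27.
  Sum: 314928/7 − 23328/5 − 1458 + 144 + 108 + 27 = 1370079/35.
Adding: ||u||_{H^1}^2 = 491388/35 + 1370079/35 = 1861467/35.


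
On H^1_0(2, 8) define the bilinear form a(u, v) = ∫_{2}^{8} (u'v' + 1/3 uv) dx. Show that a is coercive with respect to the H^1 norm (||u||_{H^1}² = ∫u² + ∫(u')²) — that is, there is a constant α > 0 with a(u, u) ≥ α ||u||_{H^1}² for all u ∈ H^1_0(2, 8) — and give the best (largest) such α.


α = (π^2 + 12)/(π^2 + 36)

Coercivity of a(·,·) on H^1_0(2, 8) means a(u, u) ≥ α ||u||_{H^1}² for every u ∈ H^1_0.
The interval has length L = 6, and Poincaré/coercivity depend only on L. Here a(u, u) = ∫(u')² + (1/3)·∫u².
Here 0 < c = 1/3 < 1. The condition a(u,u) ≥ α||u||_{H^1}² reads (1−α)∫(u')² ≥ (α−c)∫u². Any admissible α is ≤ 1 (rapidly oscillating u have ∫u²/∫(u')² → 0), and α = 1 would force 0 ≥ (1−c)∫u², impossible since c < 1; so 1−α > 0. By the sharp Poincaré inequality on H^1_0 of an interval of length L, ∫(u')² ≥ (π/L)²∫u² with equality for the first sine mode sin(π(x−x₀)/L) (x₀ the left endpoint), so the inequality holds for all u iff (1−α)(π/L)² ≥ α − c, i.e. α ≤ ((π/L)² + c)/((π/L)² + 1) = (1 + c(L/π)²)/(1 + (L/π)²). With (π/L)² = π^2/36 and c = 1/3, the largest admissible constant is α = ((π/L)² + c)/((π/L)² + 1).
Simplifying, α = (π^2 + 12)/(π^2 + 36).


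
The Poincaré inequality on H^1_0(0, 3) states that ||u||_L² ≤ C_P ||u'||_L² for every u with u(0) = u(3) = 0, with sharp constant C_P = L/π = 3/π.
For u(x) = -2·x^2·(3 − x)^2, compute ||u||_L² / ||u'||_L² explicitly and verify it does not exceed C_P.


||u||_L² / ||u'||_L² = sqrt(3)/2 < C_P = 3/π.

u(x) = -2·x^2·(3 − x)^2, so u'(x) = 4*x*(x*(3 - x) - (x - 3)^2).
u(x) = -2·x^2·(3 − x)^2 vanishes at x = 0 and x = 3, so u ∈ H^1_0(0, 3). Differentiate via the product rule and integrate the resulting polynomials term by term.
  ∫_0^3 u² dx = ∫_0^3 (4*x^8 - 48*x^7 + 216*x^6 - 432*x^5 + 324*x^4) dx. Term by term:
    ∫_0^3 4*x^8 dx = 8748;  ∫_0^3 -48*x^7 dx = -39366;  ∫_0^3 216*x^6 dx = 472392/7;
    ∫_0^3 -432*x^5 dx = -52488;  ∫_0^3 324*x^4 dx = 78732/5.
  Sum: 8748 − 39366 + 472392/7 − 52488 + 78732/5 = 4374/35.
  ∫_0^3 (u')² dx = ∫_0^3 (64*x^6 - 576*x^5 + 1872*x^4 - 2592*x^3 + 1296*x^2) dx. Term by term:
    ∫_0^3 64*x^6 dx = 139968/7;  ∫_0^3 -576*x^5 dx = -69984;  ∫_0^3 1872*x^4 dx = 454896/5;
    ∫_0^3 -2592*x^3 dx = -52488;  ∫_0^3 1296*x^2 dx = 11664.
  Sum: 139968/7 − 69984 + 454896/5 − 52488 + 11664 = 5832/35.
∫_0^3 u² dx = 4374/35, so ||u||_L² = 27*sqrt(210)/35.
∫_0^3 (u')² dx = 5832/35, so ||u'||_L² = 54*sqrt(70)/35.
Ratio ||u||_L² / ||u'||_L² = sqrt(3)/2.
Sharp Poincaré constant on H^1_0(0, 3) is C_P = L/π = 3/π, achieved by sin(π/3·x).
A polynomial bump cannot attain the sharp Poincaré constant (only the first sine eigenfunction does), so the ratio is strictly less than C_P, consistent with ||u||_L² ≤ C_P ||u'||_L².


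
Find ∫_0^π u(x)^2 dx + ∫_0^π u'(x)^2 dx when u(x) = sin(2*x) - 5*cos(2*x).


||u||_{H^1(0,π)}^2 = 65*π

u'(x) = 10*sin(2*x) + 2*cos(2*x).
Expand u² and (u')² and integrate term by term on (0, π), using: for integers n ≥ 1, ∫_0^π sin²(nx) dx = ∫_0^π cos²(nx) dx = π/2; for n ≠ n', ∫_0^π sin(nx)sin(n'x) dx = ∫_0^π cos(nx)cos(n'x) dx = 0; and by product-to-sum, ∫_0^π sin(nx)cos(n'x) dx = ½∫_0^π [sin((n+n')x) + sin((n−n')x)] dx, which is 0 when n+n' is even and 2n/(n²−n'²) when n+n' is odd (it need not vanish on (0, π)).
  u² squared terms: (-5)²·∫cos(2x)² dx = 25·π/2 = 25*π/2;  (1)²·∫sin(2x)² dx = 1·π/2 = π/2.
  u² cross terms: 2·(-5)·(1)·∫cos(2x)·sin(2x) dx = -10·(0) = 0.
  So ∫_0^π u² dx = 25*π/2 + π/2 + 0 = 13*π.
  (u')² squared terms: (2)²·∫cos(2x)² dx = 4·π/2 = 2*π;  (10)²·∫sin(2x)² dx = 100·π/2 = 50*π.
  (u')² cross terms: 2·(2)·(10)·∫cos(2x)·sin(2x) dx = 40·(0) = 0.
  So ∫_0^π (u')² dx = 2*π + 50*π + 0 = 52*π.
||u||_{H^1}^2 = (13*π) + (52*π) = 65*π.


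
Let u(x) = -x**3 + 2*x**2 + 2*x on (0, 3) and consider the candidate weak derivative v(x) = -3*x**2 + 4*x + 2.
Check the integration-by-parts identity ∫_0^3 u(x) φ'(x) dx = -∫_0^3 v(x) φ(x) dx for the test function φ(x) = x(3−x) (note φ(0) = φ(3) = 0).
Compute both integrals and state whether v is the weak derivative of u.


LHS = 9/20, RHS = 9/20. Yes, v = u' weakly.

u(x) = -x**3 + 2*x**2 + 2*x, classical derivative u'(x) = -3*x**2 + 4*x + 2.
φ(x) = x(3−x), so φ'(x) = 3 - 2*x.
Note φ(0) = φ(3) = 0, so the boundary term u·φ vanishes.
LHS = ∫_0^3 u(x) φ'(x) dx = ∫_0^3 (2*x^4 - 7*x^3 + 2*x^2 + 6*x) dx. Term by term:
  ∫_0^3 2*x^4 dx = 486/5;  ∫_0^3 -7*x^3 dx = -567/4;  ∫_0^3 2*x^2 dx = 18;
  ∫_0^3 6*x dx = 27.
Sum: 486/5 − 567/4 + 18 + 27 = 9/20.
So LHS = 9/20.
∫_0^3 v(x) φ(x) dx = ∫_0^3 (3*x^4 - 13*x^3 + 10*x^2 + 6*x) dx. Term by term:
  ∫_0^3 3*x^4 dx = 729/5;  ∫_0^3 -13*x^3 dx = -1053/4;  ∫_0^3 10*x^2 dx = 90;
  ∫_0^3 6*x dx = 27.
Sum: 729/5 − 1053/4 + 90 + 27 = -9/20.
So RHS = -∫_0^3 v(x) φ(x) dx = 9/20.
LHS = RHS, so the identity holds for this test φ.
Moreover u is smooth here and v(x) = u'(x) = -3*x**2 + 4*x + 2 pointwise, so the identity holds for every test function. Hence v is the weak derivative of u.


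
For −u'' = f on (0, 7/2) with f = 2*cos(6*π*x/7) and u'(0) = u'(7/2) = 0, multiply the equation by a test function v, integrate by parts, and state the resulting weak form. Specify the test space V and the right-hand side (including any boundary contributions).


V = H^1(0, 7/2) (no boundary constraint on v; u is determined up to an additive constant); weak form: ∫_0^7/2 u'v' dx = ∫_0^7/2 (2*cos(6*π*x/7)) v dx for all v ∈ V.

Multiply both sides by a test function v and integrate from 0 to 7/2:
  ∫_0^7/2 −u''(x) v(x) dx = ∫_0^7/2 f(x) v(x) dx.
Integrate the LHS by parts once:
  ∫_0^7/2 −u'' v dx = −[u'(x) v(x)]_0^7/2 + ∫_0^7/2 u'(x) v'(x) dx.
Thus ∫_0^7/2 u'(x) v'(x) dx = ∫_0^7/2 f(x) v(x) dx + [u'(x) v(x)]_0^7/2.
Choose V so that boundary terms are either known or forced to vanish.
u has homogeneous Neumann: u'(0) = u'(7/2) = 0. So [u' v]_0^7/2 = 0·v(7/2) − 0·v(0) = 0 for any v; take V = H^1(0, 7/2).
Weak formulation: find u (satisfying any essential BC) such that ∫_0^7/2 u'(x) v'(x) dx = ∫_0^7/2 f v dx for all v ∈ V (homogeneous Neumann, so boundary terms vanish).
Substituting f(x) = 2*cos(6*π*x/7), the right-hand side is ∫_0^7/2 (2*cos(6*π*x/7)) v dx.
Compatibility check (pure Neumann): taking v ≡ 1 ∈ V gives 0 = ∫_0^7/2 f dx + (0) − (0), i.e. ∫_0^7/2 f dx must equal u'(0) − u'(7/2) = 0. Indeed ∫_0^7/2 (2*cos(6*π*x/7)) dx = 0, so the data are compatible. The solution is then unique only up to an additive constant (fix it e.g. by requiring ∫_0^7/2 u dx = 0).


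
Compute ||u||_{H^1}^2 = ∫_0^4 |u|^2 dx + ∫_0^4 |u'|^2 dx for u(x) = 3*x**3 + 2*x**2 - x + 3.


||u||_{H^1}^2 = 5365816/105

The H^1 norm (squared) on an interval (0, L) is
  ||u||_{H^1}^2 = ∫_0^L u(x)^2 dx + ∫_0^L u'(x)^2 dx.
Compute u'(x) = 9*x**2 + 4*x - 1.
Then u(x)^2 = 9*x**6 + 12*x**5 - 2*x**4 + 14*x**3 + 13*x**2 - 6*x + 9 and u'(x)^2 = 81*x**4 + 72*x**3 - 2*x**2 - 8*x + 1.
Integrate each monomial from 0 to 4 using ∫_0^4 c·x^n dx = c·4^(n+1)/(n+1):
  ∫_0^4 u(x)^2 dx = ∫_0^4 (9*x^6 + 12*x^5 - 2*x^4 + 14*x^3 + 13*x^2 - 6*x + 9) dx. Term by term:
    ∫_0^4 9*x^6 dx = 147456/7;  ∫_0^4 12*x^5 dx = 8192;  ∫_0^4 -2*x^4 dx = -2048/5;
    ∫_0^4 14*x^3 dx = 896;  ∫_0^4 13*x^2 dx = 832/3;  ∫_0^4 -6*x dx = -48;
    ∫_0^4 9 dx = 36.
  Sum: 147456/7 + 8192 − 2048/5 + 896 + 832/3 − 48 + 36 = 3150932/105.
  ∫_0^4 u'(x)^2 dx = ∫_0^4 (81*x^4 + 72*x^3 - 2*x^2 - 8*x + 1) dx. Term by term:
    ∫_0^4 81*x^4 dx = 82944/5;  ∫_0^4 72*x^3 dx = 4608;  ∫_0^4 -2*x^2 dx = -128/3;
    ∫_0^4 -8*x dx = -64;  ∫_0^4 1 dx = 4.
  Sum: 82944/5 + 4608 − 128/3 − 64 + 4 = 316412/15.
Adding: ||u||_{H^1}^2 = 3150932/105 + 316412/15 = 5365816/105.


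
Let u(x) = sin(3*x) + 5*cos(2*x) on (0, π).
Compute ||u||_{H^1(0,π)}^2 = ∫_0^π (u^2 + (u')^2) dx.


||u||_{H^1(0,π)}^2 = 60 + 135*π/2

u'(x) = -10*sin(2*x) + 3*cos(3*x).
Expand u² and (u')² and integrate term by term on (0, π), using: for integers n ≥ 1, ∫_0^π sin²(nx) dx = ∫_0^π cos²(nx) dx = π/2; for n ≠ n', ∫_0^π sin(nx)sin(n'x) dx = ∫_0^π cos(nx)cos(n'x) dx = 0; and by product-to-sum, ∫_0^π sin(nx)cos(n'x) dx = ½∫_0^π [sin((n+n')x) + sin((n−n')x)] dx, which is 0 when n+n' is even and 2n/(n²−n'²) when n+n' is odd (it need not vanish on (0, π)).
  u² squared terms: (5)²·∫cos(2x)² dx = 25·π/2 = 25*π/2;  (1)²·∫sin(3x)² dx = 1·π/2 = π/2.
  u² cross terms: 2·(5)·(1)·∫cos(2x)·sin(3x) dx = 10·(6/5) = 12.
  So ∫_0^π u² dx = 25*π/2 + π/2 + 12 = 12 + 13*π.
  (u')² squared terms: (-10)²·∫sin(2x)² dx = 100·π/2 = 50*π;  (3)²·∫cos(3x)² dx = 9·π/2 = 9*π/2.
  (u')² cross terms: 2·(-10)·(3)·∫sin(2x)·cos(3x) dx = -60·(-4/5) = 48.
  So ∫_0^π (u')² dx = 50*π + 9*π/2 + 48 = 48 + 109*π/2.
||u||_{H^1}^2 = (12 + 13*π) + (48 + 109*π/2) = 60 + 135*π/2.


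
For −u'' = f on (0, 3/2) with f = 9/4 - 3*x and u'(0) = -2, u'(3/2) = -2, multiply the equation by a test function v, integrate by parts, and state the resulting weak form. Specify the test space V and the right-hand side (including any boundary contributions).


V = H^1(0, 3/2) (v unrestricted at boundary; u is determined up to an additive constant); weak form: ∫_0^3/2 u'v' dx = ∫_0^3/2 (9/4 - 3*x) v dx − 2·v(3/2) + 2·v(0) for all v ∈ V.

Multiply both sides by a test function v and integrate from 0 to 3/2:
  ∫_0^3/2 −u''(x) v(x) dx = ∫_0^3/2 f(x) v(x) dx.
Integrate the LHS by parts once:
  ∫_0^3/2 −u'' v dx = −[u'(x) v(x)]_0^3/2 + ∫_0^3/2 u'(x) v'(x) dx.
Thus ∫_0^3/2 u'(x) v'(x) dx = ∫_0^3/2 f(x) v(x) dx + [u'(x) v(x)]_0^3/2.
Choose V so that boundary terms are either known or forced to vanish.
u has inhomogeneous Neumann u'(0) = -2, u'(3/2) = -2. [u' v]_0^3/2 = (-2)·v(3/2) − (-2)·v(0) = − 2·v(3/2) + 2·v(0). Take V = H^1(0, 3/2); boundary term becomes part of RHS.
Weak formulation: find u (satisfying any essential BC) such that ∫_0^3/2 u'(x) v'(x) dx = ∫_0^3/2 f v dx − 2·v(3/2) + 2·v(0) for all v ∈ V (Neumann data are natural BCs: they enter the RHS as boundary terms).
Substituting f(x) = 9/4 - 3*x, the right-hand side is ∫_0^3/2 (9/4 - 3*x) v dx − 2·v(3/2) + 2·v(0).
Compatibility check (pure Neumann): taking v ≡ 1 ∈ V gives 0 = ∫_0^3/2 f dx + (-2) − (-2), i.e. ∫_0^3/2 f dx must equal u'(0) − u'(3/2) = 0. Indeed ∫_0^3/2 (9/4 - 3*x) dx = 0, so the data are compatible. The solution is then unique only up to an additive constant (fix it e.g. by requiring ∫_0^3/2 u dx = 0).


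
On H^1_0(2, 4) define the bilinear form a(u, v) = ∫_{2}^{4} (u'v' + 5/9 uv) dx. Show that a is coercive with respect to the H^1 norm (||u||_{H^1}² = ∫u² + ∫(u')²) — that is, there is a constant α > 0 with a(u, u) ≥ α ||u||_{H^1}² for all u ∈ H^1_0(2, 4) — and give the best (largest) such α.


α = (20/9 + π^2)/(4 + π^2)

Coercivity of a(·,·) on H^1_0(2, 4) means a(u, u) ≥ α ||u||_{H^1}² for every u ∈ H^1_0.
The interval has length L = 2, and Poincaré/coercivity depend only on L. Here a(u, u) = ∫(u')² + (5/9)·∫u².
Here 0 < c = 5/9 < 1. The condition a(u,u) ≥ α||u||_{H^1}² reads (1−α)∫(u')² ≥ (α−c)∫u². Any admissible α is ≤ 1 (rapidly oscillating u have ∫u²/∫(u')² → 0), and α = 1 would force 0 ≥ (1−c)∫u², impossible since c < 1; so 1−α > 0. By the sharp Poincaré inequality on H^1_0 of an interval of length L, ∫(u')² ≥ (π/L)²∫u² with equality for the first sine mode sin(π(x−x₀)/L) (x₀ the left endpoint), so the inequality holds for all u iff (1−α)(π/L)² ≥ α − c, i.e. α ≤ ((π/L)² + c)/((π/L)² + 1) = (1 + c(L/π)²)/(1 + (L/π)²). With (π/L)² = π^2/4 and c = 5/9, the largest admissible constant is α = ((π/L)² + c)/((π/L)² + 1).
Simplifying, α = (20/9 + π^2)/(4 + π^2).
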